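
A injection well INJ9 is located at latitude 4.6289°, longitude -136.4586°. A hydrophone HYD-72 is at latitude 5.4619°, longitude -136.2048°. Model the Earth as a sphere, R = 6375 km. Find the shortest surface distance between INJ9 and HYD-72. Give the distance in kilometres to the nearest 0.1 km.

96.9 km

Δφ = 0.8330°,  Δλ = 0.2538°
a = sin²(Δφ/2) + cos φ₁ cos φ₂ sin²(Δλ/2) = 0.000058
c = 2·arcsin(√a) = 0.015193 rad = 0.8705°
d = R·c = 6375 × 0.015193 = 96.9 km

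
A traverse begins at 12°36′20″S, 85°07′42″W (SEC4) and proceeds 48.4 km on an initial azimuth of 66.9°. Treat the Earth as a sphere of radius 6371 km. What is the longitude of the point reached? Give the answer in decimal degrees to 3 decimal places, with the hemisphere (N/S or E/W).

SEC4: φ = -12.60556°, λ = -85.12833°
δ = d/R = 48.4/6371 = 0.007597 rad
φ₂ = arcsin(sin φ₁ cos δ + cos φ₁ sin δ cos θ)
   = arcsin(-0.21824·0.99997 + 0.97590·0.00760·0.39234) = -12.43447°
λ₂ = λ₁ + atan2(sin θ sin δ cos φ₁, cos δ − sin φ₁ sin φ₂) = -84.71834°

84.718°W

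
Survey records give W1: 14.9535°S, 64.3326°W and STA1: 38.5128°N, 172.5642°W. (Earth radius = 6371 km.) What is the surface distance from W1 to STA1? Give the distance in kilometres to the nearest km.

Δφ = 53.4663°,  Δλ = -108.2316°
a = sin²(Δφ/2) + cos φ₁ cos φ₂ sin²(Δλ/2) = 0.698594
c = 2·arcsin(√a) = 1.979247 rad = 113.4025°
d = R·c = 6371 × 1.979247 = 12609.8 km

12610 km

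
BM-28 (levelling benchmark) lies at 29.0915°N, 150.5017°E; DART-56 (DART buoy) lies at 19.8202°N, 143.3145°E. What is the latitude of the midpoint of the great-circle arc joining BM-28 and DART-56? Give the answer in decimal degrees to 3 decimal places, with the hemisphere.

24.498°N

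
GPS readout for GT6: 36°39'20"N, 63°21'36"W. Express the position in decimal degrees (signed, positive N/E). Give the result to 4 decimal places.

lat: 36.6556° N → +36.6556°
lon: 63.3600° W → -63.3600°

+36.6556°, -63.3600°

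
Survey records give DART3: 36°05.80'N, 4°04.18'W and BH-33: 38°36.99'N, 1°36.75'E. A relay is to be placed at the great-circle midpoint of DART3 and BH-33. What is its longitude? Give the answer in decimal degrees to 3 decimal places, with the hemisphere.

1.276°W

DART3: φ = +36.09667°, λ = -4.06967°
BH-33: φ = +38.61650°, λ = +1.61250°
Bx = cos φ₂ cos Δλ = 0.777502,  By = cos φ₂ sin Δλ = 0.077361
φₘ = atan2(sin φ₁ + sin φ₂, √((cos φ₁ + Bx)² + By²)) = 37.39057°
λₘ = λ₁ + atan2(By, cos φ₁ + Bx) = -1.27632°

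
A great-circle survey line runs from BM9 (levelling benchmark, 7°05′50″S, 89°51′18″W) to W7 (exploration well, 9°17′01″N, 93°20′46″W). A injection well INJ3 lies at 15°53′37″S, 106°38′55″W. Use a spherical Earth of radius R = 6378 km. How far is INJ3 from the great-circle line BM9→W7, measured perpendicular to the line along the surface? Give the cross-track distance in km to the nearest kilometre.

1975 km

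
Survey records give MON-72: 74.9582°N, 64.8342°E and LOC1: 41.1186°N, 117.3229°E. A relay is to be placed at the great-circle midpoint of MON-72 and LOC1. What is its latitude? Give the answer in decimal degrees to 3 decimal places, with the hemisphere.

60.077°N

Bx = cos φ₂ cos Δλ = 0.458728,  By = cos φ₂ sin Δλ = 0.597582
φₘ = atan2(sin φ₁ + sin φ₂, √((cos φ₁ + Bx)² + By²)) = 60.07698°
λₘ = λ₁ + atan2(By, cos φ₁ + Bx) = 104.59450°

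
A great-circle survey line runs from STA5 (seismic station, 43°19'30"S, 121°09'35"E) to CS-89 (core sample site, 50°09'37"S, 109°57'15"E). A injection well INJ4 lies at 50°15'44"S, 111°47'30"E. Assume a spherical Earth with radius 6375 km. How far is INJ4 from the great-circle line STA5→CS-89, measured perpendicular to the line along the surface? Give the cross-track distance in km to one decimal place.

89.8 km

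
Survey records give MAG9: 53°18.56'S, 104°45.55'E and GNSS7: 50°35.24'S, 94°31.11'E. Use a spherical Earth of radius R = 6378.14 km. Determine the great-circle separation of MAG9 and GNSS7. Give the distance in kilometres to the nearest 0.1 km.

764.3 km

MAG9: φ = -53.30933°, λ = +104.75917°
GNSS7: φ = -50.58733°, λ = +94.51850°
Δφ = 2.7220°,  Δλ = -10.2407°
a = sin²(Δφ/2) + cos φ₁ cos φ₂ sin²(Δλ/2) = 0.003586
c = 2·arcsin(√a) = 0.119834 rad = 6.8660°
d = R·c = 6378.14 × 0.119834 = 764.3 km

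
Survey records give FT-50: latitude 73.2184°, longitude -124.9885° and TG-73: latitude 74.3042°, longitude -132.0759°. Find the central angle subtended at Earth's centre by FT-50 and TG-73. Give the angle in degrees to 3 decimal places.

Δφ = 1.0858°,  Δλ = -7.0874°
a = sin²(Δφ/2) + cos φ₁ cos φ₂ sin²(Δλ/2) = 0.000388
c = 2·arcsin(√a) = 0.039408 rad = 2.2579°

2.258°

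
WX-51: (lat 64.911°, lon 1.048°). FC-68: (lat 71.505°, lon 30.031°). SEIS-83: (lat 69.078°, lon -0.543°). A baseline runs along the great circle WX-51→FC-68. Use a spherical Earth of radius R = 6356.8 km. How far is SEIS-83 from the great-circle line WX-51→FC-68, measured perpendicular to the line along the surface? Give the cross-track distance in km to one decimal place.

374.6 km

δ₁₃ = central angle WX-51→SEIS-83 = 0.073527 rad  (haversine)
θ₁₃ = bearing WX-51→SEIS-83 = 352.243°,  θ₁₂ = bearing WX-51→FC-68 = 45.545°
dₓₜ = R·arcsin(sin δ₁₃ · sin(θ₁₃ − θ₁₂)) = 6356.8·arcsin(0.07346·sin(306.698°)) = -374.634 km
|dₓₜ| = 374.634 km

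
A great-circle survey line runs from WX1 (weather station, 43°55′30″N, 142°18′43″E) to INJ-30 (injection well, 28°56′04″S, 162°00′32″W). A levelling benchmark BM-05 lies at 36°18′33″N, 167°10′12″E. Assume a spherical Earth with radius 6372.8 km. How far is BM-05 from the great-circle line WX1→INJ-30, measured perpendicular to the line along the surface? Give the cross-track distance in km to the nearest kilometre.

WX1: φ = +43.92500°, λ = +142.31194°
INJ-30: φ = -28.93444°, λ = -162.00889°
BM-05: φ = +36.30917°, λ = +167.17000°
δ₁₃ = central angle WX1→BM-05 = 0.355691 rad  (haversine)
θ₁₃ = bearing WX1→BM-05 = 103.406°,  θ₁₂ = bearing WX1→INJ-30 = 133.702°
dₓₜ = R·arcsin(sin δ₁₃ · sin(θ₁₃ − θ₁₂)) = 6372.8·arcsin(0.34824·sin(-30.296°)) = -1125.389 km
|dₓₜ| = 1125.389 km

1125 km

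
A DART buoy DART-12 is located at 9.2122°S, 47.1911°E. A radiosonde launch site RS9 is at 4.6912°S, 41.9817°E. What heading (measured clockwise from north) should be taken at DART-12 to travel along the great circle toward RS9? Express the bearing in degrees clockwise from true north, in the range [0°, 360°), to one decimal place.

Δλ = -5.2094°
y = sin Δλ · cos φ₂ = -0.090492
x = cos φ₁ sin φ₂ − sin φ₁ cos φ₂ cos Δλ = 0.078165
θ = atan2(y, x) = -49.1800° → 310.8200° (mod 360°)

310.8°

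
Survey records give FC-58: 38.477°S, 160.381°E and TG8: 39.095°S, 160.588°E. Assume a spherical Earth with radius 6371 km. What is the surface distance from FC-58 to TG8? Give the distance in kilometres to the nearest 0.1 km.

71.0 km

Δφ = -0.6180°,  Δλ = 0.2070°
a = sin²(Δφ/2) + cos φ₁ cos φ₂ sin²(Δλ/2) = 0.000031
c = 2·arcsin(√a) = 0.011148 rad = 0.6387°
d = R·c = 6371 × 0.011148 = 71.0 km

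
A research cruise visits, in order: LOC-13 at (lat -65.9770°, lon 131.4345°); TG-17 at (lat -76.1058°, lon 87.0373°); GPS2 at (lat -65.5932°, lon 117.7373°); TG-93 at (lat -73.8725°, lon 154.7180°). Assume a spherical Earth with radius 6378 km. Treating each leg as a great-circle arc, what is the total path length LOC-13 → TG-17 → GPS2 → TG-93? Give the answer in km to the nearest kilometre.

5128 km

LOC-13→TG-17: c = 0.296018 rad, d = 1888.00 km
TG-17→GPS2: c = 0.248393 rad, d = 1584.25 km
GPS2→TG-93: c = 0.259617 rad, d = 1655.84 km
Total = 1888.00 + 1584.25 + 1655.84 = 5128.09 km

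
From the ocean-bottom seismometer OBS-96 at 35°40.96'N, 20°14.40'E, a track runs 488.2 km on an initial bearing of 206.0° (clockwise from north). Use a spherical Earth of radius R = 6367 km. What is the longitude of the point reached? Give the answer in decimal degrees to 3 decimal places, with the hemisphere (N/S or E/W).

17.978°E

OBS-96: φ = +35.68267°, λ = +20.24000°
δ = d/R = 488.2/6367 = 0.076677 rad
φ₂ = arcsin(sin φ₁ cos δ + cos φ₁ sin δ cos θ)
   = arcsin(0.58330·0.99706 + 0.81226·0.07660·-0.89879) = 31.71258°
λ₂ = λ₁ + atan2(sin θ sin δ cos φ₁, cos δ − sin φ₁ sin φ₂) = 17.97775°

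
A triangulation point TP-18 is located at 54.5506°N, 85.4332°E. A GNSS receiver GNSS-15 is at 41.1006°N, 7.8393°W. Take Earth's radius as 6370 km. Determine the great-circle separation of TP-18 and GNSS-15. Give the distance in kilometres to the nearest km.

Δφ = -13.4500°,  Δλ = -93.2725°
a = sin²(Δφ/2) + cos φ₁ cos φ₂ sin²(Δλ/2) = 0.244713
c = 2·arcsin(√a) = 1.034944 rad = 59.2979°
d = R·c = 6370 × 1.034944 = 6592.6 km

6593 km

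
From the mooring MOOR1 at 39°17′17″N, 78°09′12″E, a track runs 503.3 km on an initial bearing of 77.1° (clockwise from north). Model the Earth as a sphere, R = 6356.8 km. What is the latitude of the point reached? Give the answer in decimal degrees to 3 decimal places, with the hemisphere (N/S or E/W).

MOOR1: φ = +39.28806°, λ = +78.15333°
δ = d/R = 503.3/6356.8 = 0.079175 rad
φ₂ = arcsin(sin φ₁ cos δ + cos φ₁ sin δ cos θ)
   = arcsin(0.63322·0.99687 + 0.77397·0.07909·0.22325) = 40.15834°
λ₂ = λ₁ + atan2(sin θ sin δ cos φ₁, cos δ − sin φ₁ sin φ₂) = 83.94296°

40.158°N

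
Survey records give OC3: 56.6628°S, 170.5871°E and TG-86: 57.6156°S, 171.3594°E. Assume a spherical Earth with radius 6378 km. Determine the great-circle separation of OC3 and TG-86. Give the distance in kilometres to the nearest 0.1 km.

115.9 km

Δφ = -0.9528°,  Δλ = 0.7723°
a = sin²(Δφ/2) + cos φ₁ cos φ₂ sin²(Δλ/2) = 0.000083
c = 2·arcsin(√a) = 0.018166 rad = 1.0409°
d = R·c = 6378 × 0.018166 = 115.9 km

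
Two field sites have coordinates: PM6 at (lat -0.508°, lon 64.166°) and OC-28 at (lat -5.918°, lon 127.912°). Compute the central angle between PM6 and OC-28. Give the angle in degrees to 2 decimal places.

63.84°

Δφ = -5.4100°,  Δλ = 63.7460°
a = sin²(Δφ/2) + cos φ₁ cos φ₂ sin²(Δλ/2) = 0.279555
c = 2·arcsin(√a) = 1.114206 rad = 63.8393°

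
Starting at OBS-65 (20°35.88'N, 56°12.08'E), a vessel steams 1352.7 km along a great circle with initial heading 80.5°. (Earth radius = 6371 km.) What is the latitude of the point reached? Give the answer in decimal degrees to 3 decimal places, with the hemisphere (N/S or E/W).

22.115°N

OBS-65: φ = +20.59800°, λ = +56.20133°
δ = d/R = 1352.7/6371 = 0.212321 rad
φ₂ = arcsin(sin φ₁ cos δ + cos φ₁ sin δ cos θ)
   = arcsin(0.35181·0.97754 + 0.93607·0.21073·0.16505) = 22.11494°
λ₂ = λ₁ + atan2(sin θ sin δ cos φ₁, cos δ − sin φ₁ sin φ₂) = 69.16568°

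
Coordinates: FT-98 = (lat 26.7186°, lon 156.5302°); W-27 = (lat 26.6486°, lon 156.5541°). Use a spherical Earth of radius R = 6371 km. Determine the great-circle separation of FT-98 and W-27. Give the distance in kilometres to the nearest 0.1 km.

Δφ = -0.0700°,  Δλ = 0.0239°
a = sin²(Δφ/2) + cos φ₁ cos φ₂ sin²(Δλ/2) = 0.000000
c = 2·arcsin(√a) = 0.001277 rad = 0.0732°
d = R·c = 6371 × 0.001277 = 8.1 km

8.1 km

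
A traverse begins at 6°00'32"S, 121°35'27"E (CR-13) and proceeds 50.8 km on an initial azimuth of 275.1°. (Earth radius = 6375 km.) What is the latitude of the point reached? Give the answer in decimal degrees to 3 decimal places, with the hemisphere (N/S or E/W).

CR-13: φ = -6.00889°, λ = +121.59083°
δ = d/R = 50.8/6375 = 0.007969 rad
φ₂ = arcsin(sin φ₁ cos δ + cos φ₁ sin δ cos θ)
   = arcsin(-0.10468·0.99997 + 0.99451·0.00797·0.08889) = -5.96811°
λ₂ = λ₁ + atan2(sin θ sin δ cos φ₁, cos δ − sin φ₁ sin φ₂) = 121.13359°

5.968°S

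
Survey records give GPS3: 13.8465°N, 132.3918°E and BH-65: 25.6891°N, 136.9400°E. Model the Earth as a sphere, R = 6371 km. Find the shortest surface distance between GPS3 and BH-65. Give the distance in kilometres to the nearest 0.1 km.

Δφ = 11.8426°,  Δλ = 4.5482°
a = sin²(Δφ/2) + cos φ₁ cos φ₂ sin²(Δλ/2) = 0.012020
c = 2·arcsin(√a) = 0.219714 rad = 12.5887°
d = R·c = 6371 × 0.219714 = 1399.8 km

1399.8 km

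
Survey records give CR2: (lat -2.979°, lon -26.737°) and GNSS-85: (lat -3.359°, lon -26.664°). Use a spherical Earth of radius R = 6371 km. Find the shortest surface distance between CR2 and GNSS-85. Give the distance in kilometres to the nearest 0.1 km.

43.0 km

Δφ = -0.3800°,  Δλ = 0.0730°
a = sin²(Δφ/2) + cos φ₁ cos φ₂ sin²(Δλ/2) = 0.000011
c = 2·arcsin(√a) = 0.006753 rad = 0.3869°
d = R·c = 6371 × 0.006753 = 43.0 km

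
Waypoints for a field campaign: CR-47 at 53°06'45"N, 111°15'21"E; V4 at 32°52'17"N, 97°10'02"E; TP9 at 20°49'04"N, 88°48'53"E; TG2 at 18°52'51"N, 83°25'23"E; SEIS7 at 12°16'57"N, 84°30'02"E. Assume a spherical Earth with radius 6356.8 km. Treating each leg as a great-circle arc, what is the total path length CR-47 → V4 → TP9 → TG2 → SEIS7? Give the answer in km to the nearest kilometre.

5424 km

CR-47: φ = +53.11250°, λ = +111.25583°
V4: φ = +32.87139°, λ = +97.16722°
TP9: φ = +20.81778°, λ = +88.81472°
TG2: φ = +18.88083°, λ = +83.42306°
SEIS7: φ = +12.28250°, λ = +84.50056°
CR-47→V4: c = 0.394781 rad, d = 2509.55 km
V4→TP9: c = 0.247101 rad, d = 1570.77 km
TP9→TG2: c = 0.094739 rad, d = 602.24 km
TG2→SEIS7: c = 0.116577 rad, d = 741.05 km
Total = 2509.55 + 1570.77 + 602.24 + 741.05 = 5423.61 km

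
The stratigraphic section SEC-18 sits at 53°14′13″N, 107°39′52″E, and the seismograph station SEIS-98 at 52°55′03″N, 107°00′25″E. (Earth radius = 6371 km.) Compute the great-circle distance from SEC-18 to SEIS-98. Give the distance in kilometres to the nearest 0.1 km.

56.5 km

SEC-18: φ = +53.23694°, λ = +107.66444°
SEIS-98: φ = +52.91750°, λ = +107.00694°
Δφ = -0.3194°,  Δλ = -0.6575°
a = sin²(Δφ/2) + cos φ₁ cos φ₂ sin²(Δλ/2) = 0.000020
c = 2·arcsin(√a) = 0.008866 rad = 0.5080°
d = R·c = 6371 × 0.008866 = 56.5 km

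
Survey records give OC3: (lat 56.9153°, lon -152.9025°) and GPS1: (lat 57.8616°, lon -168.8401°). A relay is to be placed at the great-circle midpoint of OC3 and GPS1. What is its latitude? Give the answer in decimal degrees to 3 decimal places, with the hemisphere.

Bx = cos φ₂ cos Δλ = 0.511518,  By = cos φ₂ sin Δλ = -0.146073
φₘ = atan2(sin φ₁ + sin φ₂, √((cos φ₁ + Bx)² + By²)) = 57.64028°
λₘ = λ₁ + atan2(By, cos φ₁ + Bx) = -160.76778°

57.640°N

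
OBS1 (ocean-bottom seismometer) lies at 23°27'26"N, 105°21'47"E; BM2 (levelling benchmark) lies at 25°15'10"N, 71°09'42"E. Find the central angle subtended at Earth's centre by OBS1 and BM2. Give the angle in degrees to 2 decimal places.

31.13°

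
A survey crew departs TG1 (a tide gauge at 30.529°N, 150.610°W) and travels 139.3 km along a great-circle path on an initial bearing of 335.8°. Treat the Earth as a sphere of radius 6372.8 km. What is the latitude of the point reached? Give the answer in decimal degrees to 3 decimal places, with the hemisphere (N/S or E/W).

31.670°N

δ = d/R = 139.3/6372.8 = 0.021859 rad
φ₂ = arcsin(sin φ₁ cos δ + cos φ₁ sin δ cos θ)
   = arcsin(0.50797·0.99976 + 0.86137·0.02186·0.91212) = 31.66995°
λ₂ = λ₁ + atan2(sin θ sin δ cos φ₁, cos δ − sin φ₁ sin φ₂) = -151.21318°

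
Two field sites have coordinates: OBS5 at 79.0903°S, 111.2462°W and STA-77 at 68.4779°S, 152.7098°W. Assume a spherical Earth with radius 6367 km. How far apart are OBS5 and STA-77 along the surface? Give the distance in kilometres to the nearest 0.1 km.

Δφ = 10.6124°,  Δλ = -41.4636°
a = sin²(Δφ/2) + cos φ₁ cos φ₂ sin²(Δλ/2) = 0.017253
c = 2·arcsin(√a) = 0.263462 rad = 15.0953°
d = R·c = 6367 × 0.263462 = 1677.5 km

1677.5 km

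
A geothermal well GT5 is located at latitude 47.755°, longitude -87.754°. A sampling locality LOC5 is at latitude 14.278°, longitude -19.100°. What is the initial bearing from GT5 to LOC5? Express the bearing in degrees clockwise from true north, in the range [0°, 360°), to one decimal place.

96.0°

Δλ = 68.6540°
y = sin Δλ · cos φ₂ = 0.902629
x = cos φ₁ sin φ₂ − sin φ₁ cos φ₂ cos Δλ = -0.095329
θ = atan2(y, x) = 96.0288° → 96.0288° (mod 360°)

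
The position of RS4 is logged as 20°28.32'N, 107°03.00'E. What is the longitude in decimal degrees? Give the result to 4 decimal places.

107° + 3.00′/60 = 107 + 0.05000 = 107.0500°

107.0500°E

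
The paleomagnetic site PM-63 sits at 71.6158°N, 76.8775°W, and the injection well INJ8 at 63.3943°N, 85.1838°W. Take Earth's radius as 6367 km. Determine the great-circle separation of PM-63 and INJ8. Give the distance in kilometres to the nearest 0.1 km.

Δφ = -8.2215°,  Δλ = -8.3063°
a = sin²(Δφ/2) + cos φ₁ cos φ₂ sin²(Δλ/2) = 0.005880
c = 2·arcsin(√a) = 0.153507 rad = 8.7953°
d = R·c = 6367 × 0.153507 = 977.4 km

977.4 km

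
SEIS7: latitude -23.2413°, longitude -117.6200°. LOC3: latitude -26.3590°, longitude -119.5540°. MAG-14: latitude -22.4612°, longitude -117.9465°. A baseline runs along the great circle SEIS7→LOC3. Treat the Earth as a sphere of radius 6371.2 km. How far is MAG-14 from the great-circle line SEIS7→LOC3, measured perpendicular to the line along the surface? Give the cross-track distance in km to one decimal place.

δ₁₃ = central angle SEIS7→MAG-14 = 0.014593 rad  (haversine)
θ₁₃ = bearing SEIS7→MAG-14 = 338.845°,  θ₁₂ = bearing SEIS7→LOC3 = 208.984°
dₓₜ = R·arcsin(sin δ₁₃ · sin(θ₁₃ − θ₁₂)) = 6371.2·arcsin(0.01459·sin(129.861°)) = 71.366 km
|dₓₜ| = 71.366 km

71.4 km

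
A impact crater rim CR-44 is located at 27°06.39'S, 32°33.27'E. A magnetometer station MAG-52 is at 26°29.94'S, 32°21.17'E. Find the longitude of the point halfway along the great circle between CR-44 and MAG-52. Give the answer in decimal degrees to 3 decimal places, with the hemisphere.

CR-44: φ = -27.10650°, λ = +32.55450°
MAG-52: φ = -26.49900°, λ = +32.35283°
Bx = cos φ₂ cos Δλ = 0.894937,  By = cos φ₂ sin Δλ = -0.003150
φₘ = atan2(sin φ₁ + sin φ₂, √((cos φ₁ + Bx)² + By²)) = -26.80279°
λₘ = λ₁ + atan2(By, cos φ₁ + Bx) = 32.45340°

32.453°E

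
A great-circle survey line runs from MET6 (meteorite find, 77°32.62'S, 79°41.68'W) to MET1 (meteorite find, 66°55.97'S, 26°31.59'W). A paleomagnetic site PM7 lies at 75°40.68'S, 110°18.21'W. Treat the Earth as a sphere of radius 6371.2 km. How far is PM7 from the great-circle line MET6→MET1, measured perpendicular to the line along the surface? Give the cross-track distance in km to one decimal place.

71.7 km

MET6: φ = -77.54367°, λ = -79.69467°
MET1: φ = -66.93283°, λ = -26.52650°
PM7: φ = -75.67800°, λ = -110.30350°
δ₁₃ = central angle MET6→PM7 = 0.126295 rad  (haversine)
θ₁₃ = bearing MET6→PM7 = 269.500°,  θ₁₂ = bearing MET6→MET1 = 84.373°
dₓₜ = R·arcsin(sin δ₁₃ · sin(θ₁₃ − θ₁₂)) = 6371.2·arcsin(0.12596·sin(185.127°)) = -71.712 km
|dₓₜ| = 71.712 km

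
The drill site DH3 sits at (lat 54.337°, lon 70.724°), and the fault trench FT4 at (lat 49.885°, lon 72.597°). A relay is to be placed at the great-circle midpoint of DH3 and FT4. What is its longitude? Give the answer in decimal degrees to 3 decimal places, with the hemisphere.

Bx = cos φ₂ cos Δλ = 0.643980,  By = cos φ₂ sin Δλ = 0.021059
φₘ = atan2(sin φ₁ + sin φ₂, √((cos φ₁ + Bx)² + By²)) = 52.11470°
λₘ = λ₁ + atan2(By, cos φ₁ + Bx) = 71.70728°

71.707°E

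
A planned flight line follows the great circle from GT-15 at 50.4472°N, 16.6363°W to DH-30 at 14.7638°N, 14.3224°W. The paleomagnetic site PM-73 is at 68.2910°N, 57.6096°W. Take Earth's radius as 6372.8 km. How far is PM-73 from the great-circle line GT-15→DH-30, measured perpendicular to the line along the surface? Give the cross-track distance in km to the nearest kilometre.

δ₁₃ = central angle GT-15→PM-73 = 0.464176 rad  (haversine)
θ₁₃ = bearing GT-15→PM-73 = 327.196°,  θ₁₂ = bearing GT-15→DH-30 = 176.167°
dₓₜ = R·arcsin(sin δ₁₃ · sin(θ₁₃ − θ₁₂)) = 6372.8·arcsin(0.44769·sin(151.029°)) = 1392.964 km
|dₓₜ| = 1392.964 km

1393 km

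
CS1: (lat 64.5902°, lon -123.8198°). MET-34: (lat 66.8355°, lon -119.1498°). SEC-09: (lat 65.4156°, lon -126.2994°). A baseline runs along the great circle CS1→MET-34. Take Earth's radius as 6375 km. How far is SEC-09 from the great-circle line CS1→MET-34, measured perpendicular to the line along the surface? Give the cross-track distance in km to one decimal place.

148.4 km

δ₁₃ = central angle CS1→SEC-09 = 0.023278 rad  (haversine)
θ₁₃ = bearing CS1→SEC-09 = 309.348°,  θ₁₂ = bearing CS1→MET-34 = 38.435°
dₓₜ = R·arcsin(sin δ₁₃ · sin(θ₁₃ − θ₁₂)) = 6375·arcsin(0.02328·sin(270.913°)) = -148.376 km
|dₓₜ| = 148.376 km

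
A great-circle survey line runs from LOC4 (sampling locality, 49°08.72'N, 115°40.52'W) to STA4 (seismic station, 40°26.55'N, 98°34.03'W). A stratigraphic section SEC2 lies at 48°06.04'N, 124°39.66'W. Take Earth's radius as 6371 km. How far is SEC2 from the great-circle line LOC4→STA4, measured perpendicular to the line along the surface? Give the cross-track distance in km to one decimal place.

392.7 km

LOC4: φ = +49.14533°, λ = -115.67533°
STA4: φ = +40.44250°, λ = -98.56717°
SEC2: φ = +48.10067°, λ = -124.66100°
δ₁₃ = central angle LOC4→SEC2 = 0.105191 rad  (haversine)
θ₁₃ = bearing LOC4→SEC2 = 263.419°,  θ₁₂ = bearing LOC4→STA4 = 119.339°
dₓₜ = R·arcsin(sin δ₁₃ · sin(θ₁₃ − θ₁₂)) = 6371·arcsin(0.10500·sin(144.081°)) = 392.679 km
|dₓₜ| = 392.679 km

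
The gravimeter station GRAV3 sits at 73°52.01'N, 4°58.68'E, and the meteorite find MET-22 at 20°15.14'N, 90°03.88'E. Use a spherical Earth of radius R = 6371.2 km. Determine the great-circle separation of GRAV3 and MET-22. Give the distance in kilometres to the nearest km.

7697 km

GRAV3: φ = +73.86683°, λ = +4.97800°
MET-22: φ = +20.25233°, λ = +90.06467°
Δφ = -53.6145°,  Δλ = 85.0867°
a = sin²(Δφ/2) + cos φ₁ cos φ₂ sin²(Δλ/2) = 0.322574
c = 2·arcsin(√a) = 1.208042 rad = 69.2157°
d = R·c = 6371.2 × 1.208042 = 7696.7 km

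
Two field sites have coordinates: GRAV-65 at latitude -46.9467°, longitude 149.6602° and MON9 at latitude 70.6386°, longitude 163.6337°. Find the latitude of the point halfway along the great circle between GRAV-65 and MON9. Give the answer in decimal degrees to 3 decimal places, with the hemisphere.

11.922°N

Bx = cos φ₂ cos Δλ = 0.321715,  By = cos φ₂ sin Δλ = 0.080055
φₘ = atan2(sin φ₁ + sin φ₂, √((cos φ₁ + Bx)² + By²)) = 11.92162°
λₘ = λ₁ + atan2(By, cos φ₁ + Bx) = 154.21729°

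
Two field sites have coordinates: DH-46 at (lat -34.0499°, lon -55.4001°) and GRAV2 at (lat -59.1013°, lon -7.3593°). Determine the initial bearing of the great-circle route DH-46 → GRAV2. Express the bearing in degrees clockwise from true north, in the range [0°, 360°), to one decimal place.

143.6°

Δλ = 48.0408°
y = sin Δλ · cos φ₂ = 0.381866
x = cos φ₁ sin φ₂ − sin φ₁ cos φ₂ cos Δλ = -0.518718
θ = atan2(y, x) = 143.6405° → 143.6405° (mod 360°)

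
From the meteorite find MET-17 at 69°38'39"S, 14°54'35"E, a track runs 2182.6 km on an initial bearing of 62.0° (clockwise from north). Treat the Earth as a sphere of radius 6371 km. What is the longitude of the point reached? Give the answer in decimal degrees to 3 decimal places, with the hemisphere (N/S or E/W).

46.865°E

MET-17: φ = -69.64417°, λ = +14.90972°
δ = d/R = 2182.6/6371 = 0.342584 rad
φ₂ = arcsin(sin φ₁ cos δ + cos φ₁ sin δ cos θ)
   = arcsin(-0.93755·0.94189 + 0.34785·0.33592·0.46947) = -55.91545°
λ₂ = λ₁ + atan2(sin θ sin δ cos φ₁, cos δ − sin φ₁ sin φ₂) = 46.86466°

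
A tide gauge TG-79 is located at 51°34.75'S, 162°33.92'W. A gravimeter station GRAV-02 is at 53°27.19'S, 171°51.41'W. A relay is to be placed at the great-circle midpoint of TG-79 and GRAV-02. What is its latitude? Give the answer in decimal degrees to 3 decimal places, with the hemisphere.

TG-79: φ = -51.57917°, λ = -162.56533°
GRAV-02: φ = -53.45317°, λ = -171.85683°
Bx = cos φ₂ cos Δλ = 0.587667,  By = cos φ₂ sin Δλ = -0.096145
φₘ = atan2(sin φ₁ + sin φ₂, √((cos φ₁ + Bx)² + By²)) = -52.60714°
λₘ = λ₁ + atan2(By, cos φ₁ + Bx) = -167.11179°

52.607°S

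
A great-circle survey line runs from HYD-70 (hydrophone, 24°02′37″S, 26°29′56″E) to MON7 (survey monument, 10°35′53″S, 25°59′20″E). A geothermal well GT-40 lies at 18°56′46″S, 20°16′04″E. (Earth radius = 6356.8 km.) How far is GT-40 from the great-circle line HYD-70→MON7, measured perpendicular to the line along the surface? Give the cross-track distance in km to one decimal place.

632.5 km

HYD-70: φ = -24.04361°, λ = +26.49889°
MON7: φ = -10.59806°, λ = +25.98889°
GT-40: φ = -18.94611°, λ = +20.26778°
δ₁₃ = central angle HYD-70→GT-40 = 0.134698 rad  (haversine)
θ₁₃ = bearing HYD-70→GT-40 = 310.142°,  θ₁₂ = bearing HYD-70→MON7 = 357.845°
dₓₜ = R·arcsin(sin δ₁₃ · sin(θ₁₃ − θ₁₂)) = 6356.8·arcsin(0.13429·sin(-47.703°)) = -632.469 km
|dₓₜ| = 632.469 km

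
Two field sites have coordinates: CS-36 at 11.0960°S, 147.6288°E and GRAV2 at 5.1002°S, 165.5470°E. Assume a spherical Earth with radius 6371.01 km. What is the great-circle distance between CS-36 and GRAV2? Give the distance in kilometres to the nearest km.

Δφ = 5.9958°,  Δλ = 17.9182°
a = sin²(Δφ/2) + cos φ₁ cos φ₂ sin²(Δλ/2) = 0.026439
c = 2·arcsin(√a) = 0.326654 rad = 18.7159°
d = R·c = 6371.01 × 0.326654 = 2081.1 km

2081 km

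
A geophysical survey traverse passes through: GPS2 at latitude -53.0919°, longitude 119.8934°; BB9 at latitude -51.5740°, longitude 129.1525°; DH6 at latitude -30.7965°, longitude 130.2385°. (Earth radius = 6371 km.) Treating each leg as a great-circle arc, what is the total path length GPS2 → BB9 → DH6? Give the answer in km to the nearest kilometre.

GPS2→BB9: c = 0.102160 rad, d = 650.86 km
BB9→DH6: c = 0.362906 rad, d = 2312.07 km
Total = 650.86 + 2312.07 = 2962.94 km

2963 km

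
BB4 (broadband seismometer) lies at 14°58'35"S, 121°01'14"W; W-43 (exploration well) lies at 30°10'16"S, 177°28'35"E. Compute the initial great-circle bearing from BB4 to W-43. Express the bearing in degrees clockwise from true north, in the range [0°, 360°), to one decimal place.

243.5°

BB4: φ = -14.97639°, λ = -121.02056°
W-43: φ = -30.17111°, λ = +177.47639°
Δλ = -61.5031°
y = sin Δλ · cos φ₂ = -0.759784
x = cos φ₁ sin φ₂ − sin φ₁ cos φ₂ cos Δλ = -0.378920
θ = atan2(y, x) = -116.5064° → 243.4936° (mod 360°)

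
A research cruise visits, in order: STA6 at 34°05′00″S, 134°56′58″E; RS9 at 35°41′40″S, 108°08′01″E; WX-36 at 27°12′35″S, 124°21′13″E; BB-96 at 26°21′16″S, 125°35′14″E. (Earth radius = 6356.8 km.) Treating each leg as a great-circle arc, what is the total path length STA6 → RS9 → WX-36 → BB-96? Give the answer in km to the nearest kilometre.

4391 km

STA6: φ = -34.08333°, λ = +134.94944°
RS9: φ = -35.69444°, λ = +108.13361°
WX-36: φ = -27.20972°, λ = +124.35361°
BB-96: φ = -26.35444°, λ = +125.58722°
STA6→RS9: c = 0.383741 rad, d = 2439.37 km
RS9→WX-36: c = 0.282698 rad, d = 1797.06 km
WX-36→BB-96: c = 0.024336 rad, d = 154.70 km
Total = 2439.37 + 1797.06 + 154.70 = 4391.12 km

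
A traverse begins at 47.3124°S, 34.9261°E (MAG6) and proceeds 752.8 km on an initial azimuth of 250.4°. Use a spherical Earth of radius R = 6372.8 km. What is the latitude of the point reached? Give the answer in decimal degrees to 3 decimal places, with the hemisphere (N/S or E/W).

δ = d/R = 752.8/6372.8 = 0.118127 rad
φ₂ = arcsin(sin φ₁ cos δ + cos φ₁ sin δ cos θ)
   = arcsin(-0.73506·0.99303 + 0.67800·0.11785·-0.33545) = -49.17788°
λ₂ = λ₁ + atan2(sin θ sin δ cos φ₁, cos δ − sin φ₁ sin φ₂) = 25.14783°

49.178°S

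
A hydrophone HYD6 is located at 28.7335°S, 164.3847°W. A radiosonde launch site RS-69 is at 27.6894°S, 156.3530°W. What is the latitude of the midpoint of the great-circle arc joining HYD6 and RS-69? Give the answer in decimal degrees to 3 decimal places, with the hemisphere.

28.270°S

Bx = cos φ₂ cos Δλ = 0.876794,  By = cos φ₂ sin Δλ = 0.123720
φₘ = atan2(sin φ₁ + sin φ₂, √((cos φ₁ + Bx)² + By²)) = -28.27016°
λₘ = λ₁ + atan2(By, cos φ₁ + Bx) = -160.34919°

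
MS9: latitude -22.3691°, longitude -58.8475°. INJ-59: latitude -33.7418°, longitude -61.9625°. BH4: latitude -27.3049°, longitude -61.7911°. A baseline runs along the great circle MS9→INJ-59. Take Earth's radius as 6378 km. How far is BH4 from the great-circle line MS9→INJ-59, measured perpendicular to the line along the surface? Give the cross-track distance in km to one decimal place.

δ₁₃ = central angle MS9→BH4 = 0.097942 rad  (haversine)
θ₁₃ = bearing MS9→BH4 = 207.817°,  θ₁₂ = bearing MS9→INJ-59 = 192.877°
dₓₜ = R·arcsin(sin δ₁₃ · sin(θ₁₃ − θ₁₂)) = 6378·arcsin(0.09779·sin(14.940°)) = 160.801 km
|dₓₜ| = 160.801 km

160.8 km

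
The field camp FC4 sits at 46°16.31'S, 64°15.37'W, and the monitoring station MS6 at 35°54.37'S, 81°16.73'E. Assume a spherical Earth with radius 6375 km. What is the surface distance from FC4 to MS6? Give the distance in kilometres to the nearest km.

10255 km

FC4: φ = -46.27183°, λ = -64.25617°
MS6: φ = -35.90617°, λ = +81.27883°
Δφ = 10.3657°,  Δλ = 145.5350°
a = sin²(Δφ/2) + cos φ₁ cos φ₂ sin²(Δλ/2) = 0.518910
c = 2·arcsin(√a) = 1.608625 rad = 92.1674°
d = R·c = 6375 × 1.608625 = 10255.0 km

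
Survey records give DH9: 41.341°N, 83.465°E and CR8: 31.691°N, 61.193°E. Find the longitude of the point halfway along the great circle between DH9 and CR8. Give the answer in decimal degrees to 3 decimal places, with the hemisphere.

Bx = cos φ₂ cos Δλ = 0.787413,  By = cos φ₂ sin Δλ = -0.322492
φₘ = atan2(sin φ₁ + sin φ₂, √((cos φ₁ + Bx)² + By²)) = 37.03617°
λₘ = λ₁ + atan2(By, cos φ₁ + Bx) = 71.62416°

71.624°E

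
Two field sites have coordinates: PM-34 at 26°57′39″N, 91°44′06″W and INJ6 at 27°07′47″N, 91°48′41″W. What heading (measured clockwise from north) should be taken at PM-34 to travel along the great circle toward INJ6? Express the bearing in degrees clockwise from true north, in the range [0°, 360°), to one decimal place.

PM-34: φ = +26.96083°, λ = -91.73500°
INJ6: φ = +27.12972°, λ = -91.81139°
Δλ = -0.0764°
y = sin Δλ · cos φ₂ = -0.001187
x = cos φ₁ sin φ₂ − sin φ₁ cos φ₂ cos Δλ = 0.002948
θ = atan2(y, x) = -21.9243° → 338.0757° (mod 360°)

338.1°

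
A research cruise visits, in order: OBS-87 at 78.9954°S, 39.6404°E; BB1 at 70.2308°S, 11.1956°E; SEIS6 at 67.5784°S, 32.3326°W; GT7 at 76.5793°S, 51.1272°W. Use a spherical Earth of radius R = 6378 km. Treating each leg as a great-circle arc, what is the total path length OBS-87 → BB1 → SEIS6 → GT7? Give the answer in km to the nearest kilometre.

OBS-87→BB1: c = 0.197663 rad, d = 1260.69 km
BB1→SEIS6: c = 0.271178 rad, d = 1729.57 km
SEIS6→GT7: c = 0.184840 rad, d = 1178.91 km
Total = 1260.69 + 1729.57 + 1178.91 = 4169.18 km

4169 km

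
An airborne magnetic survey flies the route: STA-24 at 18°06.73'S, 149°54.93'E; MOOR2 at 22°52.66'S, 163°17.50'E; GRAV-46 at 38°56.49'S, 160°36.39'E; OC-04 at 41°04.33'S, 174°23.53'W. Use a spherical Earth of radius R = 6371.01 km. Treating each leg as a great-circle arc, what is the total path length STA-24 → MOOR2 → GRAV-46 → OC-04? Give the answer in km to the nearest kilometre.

5429 km

STA-24: φ = -18.11217°, λ = +149.91550°
MOOR2: φ = -22.87767°, λ = +163.29167°
GRAV-46: φ = -38.94150°, λ = +160.60650°
OC-04: φ = -41.07217°, λ = -174.39217°
STA-24→MOOR2: c = 0.233823 rad, d = 1489.69 km
MOOR2→GRAV-46: c = 0.283196 rad, d = 1804.25 km
GRAV-46→OC-04: c = 0.335137 rad, d = 2135.16 km
Total = 1489.69 + 1804.25 + 2135.16 = 5429.10 km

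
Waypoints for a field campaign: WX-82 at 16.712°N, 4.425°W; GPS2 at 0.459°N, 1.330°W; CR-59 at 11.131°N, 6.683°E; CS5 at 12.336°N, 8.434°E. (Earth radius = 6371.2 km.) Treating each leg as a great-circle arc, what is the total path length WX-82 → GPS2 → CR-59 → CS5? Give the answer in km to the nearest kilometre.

3552 km

WX-82→GPS2: c = 0.288618 rad, d = 1838.84 km
GPS2→CR-59: c = 0.232368 rad, d = 1480.46 km
CR-59→CS5: c = 0.036573 rad, d = 233.02 km
Total = 1838.84 + 1480.46 + 233.02 = 3552.32 km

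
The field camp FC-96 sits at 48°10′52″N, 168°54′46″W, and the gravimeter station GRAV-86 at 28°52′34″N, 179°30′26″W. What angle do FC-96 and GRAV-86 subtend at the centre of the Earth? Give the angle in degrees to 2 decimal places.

20.96°

FC-96: φ = +48.18111°, λ = -168.91278°
GRAV-86: φ = +28.87611°, λ = -179.50722°
Δφ = -19.3050°,  Δλ = -10.5944°
a = sin²(Δφ/2) + cos φ₁ cos φ₂ sin²(Δλ/2) = 0.033091
c = 2·arcsin(√a) = 0.365853 rad = 20.9618°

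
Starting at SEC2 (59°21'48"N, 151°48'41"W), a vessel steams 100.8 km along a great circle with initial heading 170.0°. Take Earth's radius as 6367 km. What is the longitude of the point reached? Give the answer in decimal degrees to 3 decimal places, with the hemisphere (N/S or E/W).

SEC2: φ = +59.36333°, λ = -151.81139°
δ = d/R = 100.8/6367 = 0.015832 rad
φ₂ = arcsin(sin φ₁ cos δ + cos φ₁ sin δ cos θ)
   = arcsin(0.86042·0.99987 + 0.50959·0.01583·-0.98481) = 58.46967°
λ₂ = λ₁ + atan2(sin θ sin δ cos φ₁, cos δ − sin φ₁ sin φ₂) = -151.51020°

151.510°W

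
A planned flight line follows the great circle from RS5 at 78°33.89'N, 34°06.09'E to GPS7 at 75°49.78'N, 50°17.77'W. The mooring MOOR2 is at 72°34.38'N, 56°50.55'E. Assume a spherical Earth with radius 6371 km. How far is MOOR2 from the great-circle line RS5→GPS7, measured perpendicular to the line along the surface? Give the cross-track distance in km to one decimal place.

RS5: φ = +78.56483°, λ = +34.10150°
GPS7: φ = +75.82967°, λ = -50.29617°
MOOR2: φ = +72.57300°, λ = +56.84250°
δ₁₃ = central angle RS5→MOOR2 = 0.142099 rad  (haversine)
θ₁₃ = bearing RS5→MOOR2 = 125.166°,  θ₁₂ = bearing RS5→GPS7 = 304.716°
dₓₜ = R·arcsin(sin δ₁₃ · sin(θ₁₃ − θ₁₂)) = 6371·arcsin(0.14162·sin(-179.550°)) = -7.092 km
|dₓₜ| = 7.092 km

7.1 km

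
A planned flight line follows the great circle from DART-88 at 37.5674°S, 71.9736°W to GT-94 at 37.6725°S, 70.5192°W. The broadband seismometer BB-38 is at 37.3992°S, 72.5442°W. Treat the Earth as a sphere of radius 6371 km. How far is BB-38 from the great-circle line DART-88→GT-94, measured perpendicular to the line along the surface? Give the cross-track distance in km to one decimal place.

13.5 km

δ₁₃ = central angle DART-88→BB-38 = 0.008430 rad  (haversine)
θ₁₃ = bearing DART-88→BB-38 = 290.205°,  θ₁₂ = bearing DART-88→GT-94 = 95.656°
dₓₜ = R·arcsin(sin δ₁₃ · sin(θ₁₃ − θ₁₂)) = 6371·arcsin(0.00843·sin(194.549°)) = -13.492 km
|dₓₜ| = 13.492 km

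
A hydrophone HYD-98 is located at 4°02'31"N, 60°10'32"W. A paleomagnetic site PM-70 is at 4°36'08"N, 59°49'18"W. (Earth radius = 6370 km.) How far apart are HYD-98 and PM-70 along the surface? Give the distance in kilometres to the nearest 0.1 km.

73.6 km

HYD-98: φ = +4.04194°, λ = -60.17556°
PM-70: φ = +4.60222°, λ = -59.82167°
Δφ = 0.5603°,  Δλ = 0.3539°
a = sin²(Δφ/2) + cos φ₁ cos φ₂ sin²(Δλ/2) = 0.000033
c = 2·arcsin(√a) = 0.011557 rad = 0.6621°
d = R·c = 6370 × 0.011557 = 73.6 km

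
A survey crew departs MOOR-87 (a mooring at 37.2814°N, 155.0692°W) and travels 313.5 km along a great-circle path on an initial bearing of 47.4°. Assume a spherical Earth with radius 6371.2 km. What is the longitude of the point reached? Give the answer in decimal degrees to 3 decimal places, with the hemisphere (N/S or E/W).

δ = d/R = 313.5/6371.2 = 0.049206 rad
φ₂ = arcsin(sin φ₁ cos δ + cos φ₁ sin δ cos θ)
   = arcsin(0.60573·0.99879 + 0.79567·0.04919·0.67688) = 39.15992°
λ₂ = λ₁ + atan2(sin θ sin δ cos φ₁, cos δ − sin φ₁ sin φ₂) = -152.39288°

152.393°W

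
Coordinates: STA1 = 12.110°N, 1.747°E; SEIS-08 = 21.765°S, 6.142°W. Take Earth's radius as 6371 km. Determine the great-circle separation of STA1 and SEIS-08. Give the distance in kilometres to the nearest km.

Δφ = -33.8750°,  Δλ = -7.8890°
a = sin²(Δφ/2) + cos φ₁ cos φ₂ sin²(Δλ/2) = 0.089169
c = 2·arcsin(√a) = 0.606476 rad = 34.7485°
d = R·c = 6371 × 0.606476 = 3863.9 km

3864 km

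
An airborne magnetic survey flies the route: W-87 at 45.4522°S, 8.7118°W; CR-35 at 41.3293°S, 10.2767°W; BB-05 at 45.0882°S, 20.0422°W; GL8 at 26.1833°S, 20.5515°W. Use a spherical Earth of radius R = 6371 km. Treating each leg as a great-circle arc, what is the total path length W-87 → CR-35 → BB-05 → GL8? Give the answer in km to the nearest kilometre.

W-87→CR-35: c = 0.074641 rad, d = 475.54 km
CR-35→BB-05: c = 0.140353 rad, d = 894.19 km
BB-05→GL8: c = 0.330030 rad, d = 2102.62 km
Total = 475.54 + 894.19 + 2102.62 = 3472.34 km

3472 km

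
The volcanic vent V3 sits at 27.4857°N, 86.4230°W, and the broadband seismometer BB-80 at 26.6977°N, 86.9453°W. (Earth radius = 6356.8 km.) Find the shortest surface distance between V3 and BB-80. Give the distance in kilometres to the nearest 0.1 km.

101.5 km

Δφ = -0.7880°,  Δλ = -0.5223°
a = sin²(Δφ/2) + cos φ₁ cos φ₂ sin²(Δλ/2) = 0.000064
c = 2·arcsin(√a) = 0.015969 rad = 0.9150°
d = R·c = 6356.8 × 0.015969 = 101.5 km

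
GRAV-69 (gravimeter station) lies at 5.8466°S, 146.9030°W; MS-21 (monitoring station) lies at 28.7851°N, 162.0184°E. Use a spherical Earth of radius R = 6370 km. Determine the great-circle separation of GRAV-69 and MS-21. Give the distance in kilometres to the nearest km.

Δφ = 34.6317°,  Δλ = -51.0786°
a = sin²(Δφ/2) + cos φ₁ cos φ₂ sin²(Δλ/2) = 0.250647
c = 2·arcsin(√a) = 1.048690 rad = 60.0855°
d = R·c = 6370 × 1.048690 = 6680.2 km

6680 km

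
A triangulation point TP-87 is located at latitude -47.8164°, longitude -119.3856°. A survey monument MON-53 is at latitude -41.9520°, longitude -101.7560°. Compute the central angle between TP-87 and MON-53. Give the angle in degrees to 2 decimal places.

Δφ = 5.8644°,  Δλ = 17.6296°
a = sin²(Δφ/2) + cos φ₁ cos φ₂ sin²(Δλ/2) = 0.014344
c = 2·arcsin(√a) = 0.240111 rad = 13.7573°

13.76°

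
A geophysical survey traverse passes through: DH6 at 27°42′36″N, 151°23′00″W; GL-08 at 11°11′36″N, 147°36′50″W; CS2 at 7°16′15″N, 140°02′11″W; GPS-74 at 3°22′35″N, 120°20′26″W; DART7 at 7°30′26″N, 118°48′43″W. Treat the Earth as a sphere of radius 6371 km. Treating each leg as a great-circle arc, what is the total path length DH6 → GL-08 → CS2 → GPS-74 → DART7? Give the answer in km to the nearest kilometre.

5529 km

DH6: φ = +27.71000°, λ = -151.38333°
GL-08: φ = +11.19333°, λ = -147.61389°
CS2: φ = +7.27083°, λ = -140.03639°
GPS-74: φ = +3.37639°, λ = -120.34056°
DART7: φ = +7.50722°, λ = -118.81194°
DH6→GL-08: c = 0.294807 rad, d = 1878.21 km
GL-08→CS2: c = 0.147375 rad, d = 938.93 km
CS2→GPS-74: c = 0.348877 rad, d = 2222.70 km
GPS-74→DART7: c = 0.076831 rad, d = 489.49 km
Total = 1878.21 + 938.93 + 2222.70 + 489.49 = 5529.33 km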